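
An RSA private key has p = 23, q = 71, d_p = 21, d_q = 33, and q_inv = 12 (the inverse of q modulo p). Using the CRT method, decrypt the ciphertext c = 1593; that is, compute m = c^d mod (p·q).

809

m₁ = c^(d_p) mod p: c ≡ 6 (mod 23), and 6^21 mod 23 = 4.
m₂ = c^(d_q) mod q: c ≡ 31 (mod 71), and 31^33 mod 71 = 28.
h = q_inv·(m₁ − m₂) mod p = 12·(4 − 28) mod 23 = 11.
m = m₂ + h·q = 28 + 11·71 = 809.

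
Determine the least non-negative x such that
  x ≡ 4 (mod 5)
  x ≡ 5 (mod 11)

49

From x ≡ 4 (mod 5) write x = 4 + 5t. Substituting into x ≡ 5 (mod 11) gives 5t ≡ 1 (mod 11), and since 5⁻¹ ≡ 9 (mod 11), t ≡ 9. Hence x ≡ 4 + 5·9 = 49 (mod 55).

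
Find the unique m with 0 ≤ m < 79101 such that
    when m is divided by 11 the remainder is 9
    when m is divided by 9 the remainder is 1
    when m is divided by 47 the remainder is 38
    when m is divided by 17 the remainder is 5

The moduli are pairwise coprime; N = 11·9·47·17 = 79101.
N/11 = 7191; 7191 ≡ 8 (mod 11); 8·7 ≡ 1, so inverse 7.
N/9 = 8789; 8789 ≡ 5 (mod 9); 5·2 ≡ 1, so inverse 2.
N/47 = 1683; 1683 ≡ 38 (mod 47); 38·26 ≡ 1, so inverse 26.
N/17 = 4653; 4653 ≡ 12 (mod 17); 12·10 ≡ 1, so inverse 10.
m ≡ 9·7191·7 + 1·8789·2 + 38·1683·26 + 5·4653·10 = 2366065.
2366065 mod 79101 = 72136.

72136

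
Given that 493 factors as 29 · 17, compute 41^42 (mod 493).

Mod 29: 41 ≡ 12; by Fermat, exponent reduces to 42 mod 28 = 14; 12^14 ≡ 28 (mod 29).
Mod 17: 41 ≡ 7; by Fermat, exponent reduces to 42 mod 16 = 10; 7^10 ≡ 2 (mod 17).
Combine by CRT: x ≡ 28 (mod 29), x ≡ 2 (mod 17) ⇒ x ≡ 376 (mod 493).

376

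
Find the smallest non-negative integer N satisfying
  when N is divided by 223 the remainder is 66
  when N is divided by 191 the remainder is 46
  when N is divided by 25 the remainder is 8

569608

The moduli are pairwise coprime; M = 223·191·25 = 1064825.
M/223 = 4775; 4775 ≡ 92 (mod 223); 92·80 ≡ 1, so inverse 80.
M/191 = 5575; 5575 ≡ 36 (mod 191); 36·69 ≡ 1, so inverse 69.
M/25 = 42593; 42593 ≡ 18 (mod 25); 18·7 ≡ 1, so inverse 7.
N ≡ 66·4775·80 + 46·5575·69 + 8·42593·7 = 45292258.
45292258 mod 1064825 = 569608.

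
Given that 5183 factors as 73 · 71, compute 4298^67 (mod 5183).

Mod 73: 4298 ≡ 64; 64^67 ≡ 64 (mod 73).
Mod 71: 4298 ≡ 38; 38^67 ≡ 58 (mod 71).
Combine by CRT: x ≡ 64 (mod 73), x ≡ 58 (mod 71) ⇒ x ≡ 5028 (mod 5183).

5028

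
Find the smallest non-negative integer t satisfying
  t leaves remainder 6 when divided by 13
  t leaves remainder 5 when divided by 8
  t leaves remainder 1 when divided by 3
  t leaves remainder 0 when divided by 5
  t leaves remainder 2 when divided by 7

The moduli are pairwise coprime; N = 13·8·3·5·7 = 10920.
N/13 = 840; 840 ≡ 8 (mod 13); 8·5 ≡ 1, so inverse 5.
N/8 = 1365; 1365 ≡ 5 (mod 8); 5·5 ≡ 1, so inverse 5.
N/3 = 3640; 3640 ≡ 1 (mod 3), inverse 1.
N/5 = 2184; 2184 ≡ 4 (mod 5); 4·4 ≡ 1, so inverse 4.
N/7 = 1560; 1560 ≡ 6 (mod 7); 6·6 ≡ 1, so inverse 6.
t ≡ 6·840·5 + 5·1365·5 + 1·3640·1 + 0·2184·4 + 2·1560·6 = 81685.
81685 mod 10920 = 5245.

5245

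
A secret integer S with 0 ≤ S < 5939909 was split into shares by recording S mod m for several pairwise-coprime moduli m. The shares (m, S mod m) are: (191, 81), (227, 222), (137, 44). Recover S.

4555431

The moduli are pairwise coprime; N = 191·227·137 = 5939909.
N/191 = 31099; 31099 ≡ 157 (mod 191); 157·73 ≡ 1, so inverse 73.
N/227 = 26167; 26167 ≡ 62 (mod 227); 62·11 ≡ 1, so inverse 11.
N/137 = 43357; 43357 ≡ 65 (mod 137); 65·78 ≡ 1, so inverse 78.
S ≡ 81·31099·73 + 222·26167·11 + 44·43357·78 = 396589425.
396589425 mod 5939909 = 4555431.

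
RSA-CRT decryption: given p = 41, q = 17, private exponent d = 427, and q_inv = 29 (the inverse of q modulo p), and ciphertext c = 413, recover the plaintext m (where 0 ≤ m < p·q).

232

d_p = d mod (p−1) = 427 mod 40 = 27; d_q = d mod (q−1) = 11.
m₁ = c^(d_p) mod p: c ≡ 3 (mod 41), and 3^27 mod 41 = 27.
m₂ = c^(d_q) mod q: c ≡ 5 (mod 17), and 5^11 mod 17 = 11.
h = q_inv·(m₁ − m₂) mod p = 29·(27 − 11) mod 41 = 13.
m = m₂ + h·q = 11 + 13·17 = 232.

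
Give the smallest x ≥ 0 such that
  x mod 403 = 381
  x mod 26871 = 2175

gcd(403, 26871) = 13 and 13 | (2175 − 381), so the pair is consistent; merging gives x ≡ 539595 (mod 833001), where 833001 = lcm(403, 26871).
The solution is unique modulo lcm(403, 26871) = 833001.

539595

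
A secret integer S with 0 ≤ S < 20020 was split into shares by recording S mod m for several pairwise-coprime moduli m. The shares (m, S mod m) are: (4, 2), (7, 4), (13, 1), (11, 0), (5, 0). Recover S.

From S ≡ 2 (mod 4) write S = 2 + 4t. Substituting into S ≡ 4 (mod 7) gives 4t ≡ 2 (mod 7), and since 4⁻¹ ≡ 2 (mod 7), t ≡ 4. Hence S ≡ 2 + 4·4 = 18 (mod 28).
From S ≡ 18 (mod 28) write S = 18 + 28t. Substituting into S ≡ 1 (mod 13) gives 28t ≡ 9 (mod 13), and since 2⁻¹ ≡ 7 (mod 13), t ≡ 11. Hence S ≡ 18 + 28·11 = 326 (mod 364).
From S ≡ 326 (mod 364) write S = 326 + 364t. Substituting into S ≡ 0 (mod 11) gives 364t ≡ 4 (mod 11), and since 1⁻¹ ≡ 1 (mod 11), t ≡ 4. Hence S ≡ 326 + 364·4 = 1782 (mod 4004).
From S ≡ 1782 (mod 4004) write S = 1782 + 4004t. Substituting into S ≡ 0 (mod 5) gives 4004t ≡ 3 (mod 5), and since 4⁻¹ ≡ 4 (mod 5), t ≡ 2. Hence S ≡ 1782 + 4004·2 = 9790 (mod 20020).

9790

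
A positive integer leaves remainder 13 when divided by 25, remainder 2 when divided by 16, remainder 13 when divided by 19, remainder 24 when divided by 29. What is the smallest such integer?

83138

From m ≡ 13 (mod 25) write m = 13 + 25t. Substituting into m ≡ 2 (mod 16) gives 25t ≡ 5 (mod 16), and since 9⁻¹ ≡ 9 (mod 16), t ≡ 13. Hence m ≡ 13 + 25·13 = 338 (mod 400).
From m ≡ 338 (mod 400) write m = 338 + 400t. Substituting into m ≡ 13 (mod 19) gives 400t ≡ 17 (mod 19), and since 1⁻¹ ≡ 1 (mod 19), t ≡ 17. Hence m ≡ 338 + 400·17 = 7138 (mod 7600).
From m ≡ 7138 (mod 7600) write m = 7138 + 7600t. Substituting into m ≡ 24 (mod 29) gives 7600t ≡ 20 (mod 29), and since 2⁻¹ ≡ 15 (mod 29), t ≡ 10. Hence m ≡ 7138 + 7600·10 = 83138 (mod 220400).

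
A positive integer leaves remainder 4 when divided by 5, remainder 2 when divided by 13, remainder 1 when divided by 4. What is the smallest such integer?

249

From n ≡ 4 (mod 5) write n = 4 + 5t. Substituting into n ≡ 2 (mod 13) gives 5t ≡ 11 (mod 13), and since 5⁻¹ ≡ 8 (mod 13), t ≡ 10. Hence n ≡ 4 + 5·10 = 54 (mod 65).
From n ≡ 54 (mod 65) write n = 54 + 65t. Substituting into n ≡ 1 (mod 4) gives 65t ≡ 3 (mod 4), and since 1⁻¹ ≡ 1 (mod 4), t ≡ 3. Hence n ≡ 54 + 65·3 = 249 (mod 260).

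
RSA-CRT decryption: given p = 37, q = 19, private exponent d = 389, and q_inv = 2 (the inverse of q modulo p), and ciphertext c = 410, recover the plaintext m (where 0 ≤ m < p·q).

102

d_p = d mod (p−1) = 389 mod 36 = 29; d_q = d mod (q−1) = 11.
m₁ = c^(d_p) mod p: c ≡ 3 (mod 37), and 3^29 mod 37 = 28.
m₂ = c^(d_q) mod q: c ≡ 11 (mod 19), and 11^11 mod 19 = 7.
h = q_inv·(m₁ − m₂) mod p = 2·(28 − 7) mod 37 = 5.
m = m₂ + h·q = 7 + 5·19 = 102.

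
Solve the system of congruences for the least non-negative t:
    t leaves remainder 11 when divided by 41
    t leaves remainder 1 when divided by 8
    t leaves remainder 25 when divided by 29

The moduli are pairwise coprime; N = 41·8·29 = 9512.
N/41 = 232; 232 ≡ 27 (mod 41); 27·38 ≡ 1, so inverse 38.
N/8 = 1189; 1189 ≡ 5 (mod 8); 5·5 ≡ 1, so inverse 5.
N/29 = 328; 328 ≡ 9 (mod 29); 9·13 ≡ 1, so inverse 13.
t ≡ 11·232·38 + 1·1189·5 + 25·328·13 = 209521.
209521 mod 9512 = 257.

257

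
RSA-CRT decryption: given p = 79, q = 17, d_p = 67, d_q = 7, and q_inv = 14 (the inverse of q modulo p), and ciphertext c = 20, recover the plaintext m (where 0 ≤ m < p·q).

589

m₁ = c^(d_p) mod p: c ≡ 20 (mod 79), and 20^67 mod 79 = 36.
m₂ = c^(d_q) mod q: c ≡ 3 (mod 17), and 3^7 mod 17 = 11.
h = q_inv·(m₁ − m₂) mod p = 14·(36 − 11) mod 79 = 34.
m = m₂ + h·q = 11 + 34·17 = 589.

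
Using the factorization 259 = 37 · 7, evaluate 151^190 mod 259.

Mod 37: 151 ≡ 3; by Fermat, exponent reduces to 190 mod 36 = 10; 3^10 ≡ 34 (mod 37).
Mod 7: 151 ≡ 4; by Fermat, exponent reduces to 190 mod 6 = 4; 4^4 ≡ 4 (mod 7).
Combine by CRT: x ≡ 34 (mod 37), x ≡ 4 (mod 7) ⇒ x ≡ 256 (mod 259).

256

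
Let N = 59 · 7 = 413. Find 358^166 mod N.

127

Mod 59: 358 ≡ 4; by Fermat, exponent reduces to 166 mod 58 = 50; 4^50 ≡ 9 (mod 59).
Mod 7: 358 ≡ 1; by Fermat, exponent reduces to 166 mod 6 = 4; 1^4 ≡ 1 (mod 7).
Combine by CRT: x ≡ 9 (mod 59), x ≡ 1 (mod 7) ⇒ x ≡ 127 (mod 413).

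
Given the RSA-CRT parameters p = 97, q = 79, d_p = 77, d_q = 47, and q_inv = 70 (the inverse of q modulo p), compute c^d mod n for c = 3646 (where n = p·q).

m₁ = c^(d_p) mod p: c ≡ 57 (mod 97), and 57^77 mod 97 = 71.
m₂ = c^(d_q) mod q: c ≡ 12 (mod 79), and 12^47 mod 79 = 57.
h = q_inv·(m₁ − m₂) mod p = 70·(71 − 57) mod 97 = 10.
m = m₂ + h·q = 57 + 10·79 = 847.

847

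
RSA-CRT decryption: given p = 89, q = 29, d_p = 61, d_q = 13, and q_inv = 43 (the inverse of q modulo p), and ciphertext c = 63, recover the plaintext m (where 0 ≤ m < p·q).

151

m₁ = c^(d_p) mod p: c ≡ 63 (mod 89), and 63^61 mod 89 = 62.
m₂ = c^(d_q) mod q: c ≡ 5 (mod 29), and 5^13 mod 29 = 6.
h = q_inv·(m₁ − m₂) mod p = 43·(62 − 6) mod 89 = 5.
m = m₂ + h·q = 6 + 5·29 = 151.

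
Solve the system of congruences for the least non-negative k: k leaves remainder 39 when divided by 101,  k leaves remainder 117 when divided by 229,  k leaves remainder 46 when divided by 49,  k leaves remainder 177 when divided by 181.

156708710

The moduli are pairwise coprime; N = 101·229·49·181 = 205131101.
N/101 = 2031001; 2031001 ≡ 93 (mod 101); 93·63 ≡ 1, so inverse 63.
N/229 = 895769; 895769 ≡ 150 (mod 229); 150·200 ≡ 1, so inverse 200.
N/49 = 4186349; 4186349 ≡ 34 (mod 49); 34·13 ≡ 1, so inverse 13.
N/181 = 1133321; 1133321 ≡ 80 (mod 181); 80·43 ≡ 1, so inverse 43.
k ≡ 39·2031001·63 + 117·895769·200 + 46·4186349·13 + 177·1133321·43 = 37080306890.
37080306890 mod 205131101 = 156708710.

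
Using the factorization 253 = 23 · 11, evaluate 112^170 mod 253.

243

Mod 23: 112 ≡ 20; by Fermat, exponent reduces to 170 mod 22 = 16; 20^16 ≡ 13 (mod 23).
Mod 11: 112 ≡ 2; since 10 | 170, by Fermat 2^170 ≡ 1 (mod 11).
Combine by CRT: x ≡ 13 (mod 23), x ≡ 1 (mod 11) ⇒ x ≡ 243 (mod 253).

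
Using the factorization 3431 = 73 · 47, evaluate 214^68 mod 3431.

714

Mod 73: 214 ≡ 68; 68^68 ≡ 57 (mod 73).
Mod 47: 214 ≡ 26; by Fermat, exponent reduces to 68 mod 46 = 22; 26^22 ≡ 9 (mod 47).
Combine by CRT: x ≡ 57 (mod 73), x ≡ 9 (mod 47) ⇒ x ≡ 714 (mod 3431).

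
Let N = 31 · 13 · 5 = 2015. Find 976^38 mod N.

Mod 31: 976 ≡ 15; by Fermat, exponent reduces to 38 mod 30 = 8; 15^8 ≡ 4 (mod 31).
Mod 13: 976 ≡ 1; by Fermat, exponent reduces to 38 mod 12 = 2; 1^2 ≡ 1 (mod 13).
Mod 5: 976 ≡ 1; by Fermat, exponent reduces to 38 mod 4 = 2; 1^2 ≡ 1 (mod 5).
Combine by CRT: x ≡ 4 (mod 31), x ≡ 1 (mod 13), x ≡ 1 (mod 5) ⇒ x ≡ 66 (mod 2015).

66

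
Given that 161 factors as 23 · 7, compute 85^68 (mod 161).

Mod 23: 85 ≡ 16; by Fermat, exponent reduces to 68 mod 22 = 2; 16^2 ≡ 3 (mod 23).
Mod 7: 85 ≡ 1; by Fermat, exponent reduces to 68 mod 6 = 2; 1^2 ≡ 1 (mod 7).
Combine by CRT: x ≡ 3 (mod 23), x ≡ 1 (mod 7) ⇒ x ≡ 141 (mod 161).

141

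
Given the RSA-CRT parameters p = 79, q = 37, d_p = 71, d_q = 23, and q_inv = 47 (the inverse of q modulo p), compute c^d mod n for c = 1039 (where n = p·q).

58

m₁ = c^(d_p) mod p: c ≡ 12 (mod 79), and 12^71 mod 79 = 58.
m₂ = c^(d_q) mod q: c ≡ 3 (mod 37), and 3^23 mod 37 = 21.
h = q_inv·(m₁ − m₂) mod p = 47·(58 − 21) mod 79 = 1.
m = m₂ + h·q = 21 + 1·37 = 58.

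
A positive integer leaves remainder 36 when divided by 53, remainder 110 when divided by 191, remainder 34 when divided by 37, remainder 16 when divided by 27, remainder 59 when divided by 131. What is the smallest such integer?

The moduli are pairwise coprime; M = 53·191·37·27·131 = 1324786887.
M/53 = 24995979; 24995979 ≡ 13 (mod 53); 13·49 ≡ 1, so inverse 49.
M/191 = 6936057; 6936057 ≡ 83 (mod 191); 83·168 ≡ 1, so inverse 168.
M/37 = 35805051; 35805051 ≡ 3 (mod 37); 3·25 ≡ 1, so inverse 25.
M/27 = 49066181; 49066181 ≡ 26 (mod 27); 26·26 ≡ 1, so inverse 26.
M/131 = 10112877; 10112877 ≡ 70 (mod 131); 70·73 ≡ 1, so inverse 73.
n ≡ 36·24995979·49 + 110·6936057·168 + 34·35805051·25 + 16·49066181·26 + 59·10112877·73 = 266673226201.
266673226201 mod 1324786887 = 391061914.

391061914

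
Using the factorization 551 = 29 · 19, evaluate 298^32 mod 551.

Mod 29: 298 ≡ 8; by Fermat, exponent reduces to 32 mod 28 = 4; 8^4 ≡ 7 (mod 29).
Mod 19: 298 ≡ 13; by Fermat, exponent reduces to 32 mod 18 = 14; 13^14 ≡ 5 (mod 19).
Combine by CRT: x ≡ 7 (mod 29), x ≡ 5 (mod 19) ⇒ x ≡ 442 (mod 551).

442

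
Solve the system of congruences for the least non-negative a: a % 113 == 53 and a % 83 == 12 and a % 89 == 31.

367868

The moduli are pairwise coprime; N = 113·83·89 = 834731.
N/113 = 7387; 7387 ≡ 42 (mod 113); 42·35 ≡ 1, so inverse 35.
N/83 = 10057; 10057 ≡ 14 (mod 83); 14·6 ≡ 1, so inverse 6.
N/89 = 9379; 9379 ≡ 34 (mod 89); 34·55 ≡ 1, so inverse 55.
a ≡ 53·7387·35 + 12·10057·6 + 31·9379·55 = 30418184.
30418184 mod 834731 = 367868.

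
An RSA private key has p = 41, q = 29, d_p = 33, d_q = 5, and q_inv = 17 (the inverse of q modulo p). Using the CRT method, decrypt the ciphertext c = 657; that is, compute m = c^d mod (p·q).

m₁ = c^(d_p) mod p: c ≡ 1 (mod 41), and 1^33 mod 41 = 1.
m₂ = c^(d_q) mod q: c ≡ 19 (mod 29), and 19^5 mod 29 = 21.
h = q_inv·(m₁ − m₂) mod p = 17·(1 − 21) mod 41 = 29.
m = m₂ + h·q = 21 + 29·29 = 862.

862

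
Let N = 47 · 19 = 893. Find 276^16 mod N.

764

Mod 47: 276 ≡ 41; 41^16 ≡ 12 (mod 47).
Mod 19: 276 ≡ 10; 10^16 ≡ 4 (mod 19).
Combine by CRT: x ≡ 12 (mod 47), x ≡ 4 (mod 19) ⇒ x ≡ 764 (mod 893).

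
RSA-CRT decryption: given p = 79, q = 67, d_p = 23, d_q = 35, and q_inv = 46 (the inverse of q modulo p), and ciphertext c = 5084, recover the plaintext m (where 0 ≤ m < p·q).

3213

m₁ = c^(d_p) mod p: c ≡ 28 (mod 79), and 28^23 mod 79 = 53.
m₂ = c^(d_q) mod q: c ≡ 59 (mod 67), and 59^35 mod 67 = 64.
h = q_inv·(m₁ − m₂) mod p = 46·(53 − 64) mod 79 = 47.
m = m₂ + h·q = 64 + 47·67 = 3213.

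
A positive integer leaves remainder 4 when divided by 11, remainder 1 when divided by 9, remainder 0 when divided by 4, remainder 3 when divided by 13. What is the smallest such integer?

From N ≡ 4 (mod 11) write N = 4 + 11t. Substituting into N ≡ 1 (mod 9) gives 11t ≡ 6 (mod 9), and since 2⁻¹ ≡ 5 (mod 9), t ≡ 3. Hence N ≡ 4 + 11·3 = 37 (mod 99).
From N ≡ 37 (mod 99) write N = 37 + 99t. Substituting into N ≡ 0 (mod 4) gives 99t ≡ 3 (mod 4), and since 3⁻¹ ≡ 3 (mod 4), t ≡ 1. Hence N ≡ 37 + 99·1 = 136 (mod 396).
From N ≡ 136 (mod 396) write N = 136 + 396t. Substituting into N ≡ 3 (mod 13) gives 396t ≡ 10 (mod 13), and since 6⁻¹ ≡ 11 (mod 13), t ≡ 6. Hence N ≡ 136 + 396·6 = 2512 (mod 5148).

2512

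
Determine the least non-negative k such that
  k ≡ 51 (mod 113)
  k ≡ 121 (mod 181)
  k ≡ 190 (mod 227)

4252354

The moduli are pairwise coprime; N = 113·181·227 = 4642831.
N/113 = 41087; 41087 ≡ 68 (mod 113); 68·5 ≡ 1, so inverse 5.
N/181 = 25651; 25651 ≡ 130 (mod 181); 130·110 ≡ 1, so inverse 110.
N/227 = 20453; 20453 ≡ 23 (mod 227); 23·79 ≡ 1, so inverse 79.
k ≡ 51·41087·5 + 121·25651·110 + 190·20453·79 = 658891525.
658891525 mod 4642831 = 4252354.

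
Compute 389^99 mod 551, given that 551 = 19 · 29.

Mod 19: 389 ≡ 9; by Fermat, exponent reduces to 99 mod 18 = 9; 9^9 ≡ 1 (mod 19).
Mod 29: 389 ≡ 12; by Fermat, exponent reduces to 99 mod 28 = 15; 12^15 ≡ 17 (mod 29).
Combine by CRT: x ≡ 1 (mod 19), x ≡ 17 (mod 29) ⇒ x ≡ 191 (mod 551).

191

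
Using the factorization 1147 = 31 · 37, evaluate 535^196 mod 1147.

Mod 31: 535 ≡ 8; by Fermat, exponent reduces to 196 mod 30 = 16; 8^16 ≡ 8 (mod 31).
Mod 37: 535 ≡ 17; by Fermat, exponent reduces to 196 mod 36 = 16; 17^16 ≡ 16 (mod 37).
Combine by CRT: x ≡ 8 (mod 31), x ≡ 16 (mod 37) ⇒ x ≡ 349 (mod 1147).

349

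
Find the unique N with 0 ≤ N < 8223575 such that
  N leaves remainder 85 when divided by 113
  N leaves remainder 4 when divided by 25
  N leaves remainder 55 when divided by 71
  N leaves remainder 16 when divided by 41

The moduli are pairwise coprime; M = 113·25·71·41 = 8223575.
M/113 = 72775; 72775 ≡ 3 (mod 113); 3·38 ≡ 1, so inverse 38.
M/25 = 328943; 328943 ≡ 18 (mod 25); 18·7 ≡ 1, so inverse 7.
M/71 = 115825; 115825 ≡ 24 (mod 71); 24·3 ≡ 1, so inverse 3.
M/41 = 200575; 200575 ≡ 3 (mod 41); 3·14 ≡ 1, so inverse 14.
N ≡ 85·72775·38 + 4·328943·7 + 55·115825·3 + 16·200575·14 = 308313579.
308313579 mod 8223575 = 4041304.

4041304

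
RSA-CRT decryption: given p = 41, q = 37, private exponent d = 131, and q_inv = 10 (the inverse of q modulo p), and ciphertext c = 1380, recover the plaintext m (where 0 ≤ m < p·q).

249

d_p = d mod (p−1) = 131 mod 40 = 11; d_q = d mod (q−1) = 23.
m₁ = c^(d_p) mod p: c ≡ 27 (mod 41), and 27^11 mod 41 = 3.
m₂ = c^(d_q) mod q: c ≡ 11 (mod 37), and 11^23 mod 37 = 27.
h = q_inv·(m₁ − m₂) mod p = 10·(3 − 27) mod 41 = 6.
m = m₂ + h·q = 27 + 6·37 = 249.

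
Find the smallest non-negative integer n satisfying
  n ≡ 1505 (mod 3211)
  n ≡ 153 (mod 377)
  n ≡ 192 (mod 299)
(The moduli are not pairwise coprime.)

gcd(3211, 377) = 13 and 13 | (153 − 1505), so the pair is consistent; merging gives n ≡ 78569 (mod 93119), where 93119 = lcm(3211, 377).
gcd(93119, 299) = 13 and 13 | (192 − 78569), so the pair is consistent; merging gives n ≡ 264807 (mod 2141737), where 2141737 = lcm(93119, 299).
The solution is unique modulo lcm(3211, 377, 299) = 2141737.

264807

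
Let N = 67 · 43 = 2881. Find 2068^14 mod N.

Mod 67: 2068 ≡ 58; 58^14 ≡ 59 (mod 67).
Mod 43: 2068 ≡ 4; 4^14 ≡ 1 (mod 43).
Combine by CRT: x ≡ 59 (mod 67), x ≡ 1 (mod 43) ⇒ x ≡ 2538 (mod 2881).

2538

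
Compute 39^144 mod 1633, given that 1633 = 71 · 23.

545

Mod 71: 39 ≡ 39; by Fermat, exponent reduces to 144 mod 70 = 4; 39^4 ≡ 48 (mod 71).
Mod 23: 39 ≡ 16; by Fermat, exponent reduces to 144 mod 22 = 12; 16^12 ≡ 16 (mod 23).
Combine by CRT: x ≡ 48 (mod 71), x ≡ 16 (mod 23) ⇒ x ≡ 545 (mod 1633).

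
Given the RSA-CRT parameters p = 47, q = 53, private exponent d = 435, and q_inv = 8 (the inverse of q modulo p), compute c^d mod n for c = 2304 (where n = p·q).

d_p = d mod (p−1) = 435 mod 46 = 21; d_q = d mod (q−1) = 19.
m₁ = c^(d_p) mod p: c ≡ 1 (mod 47), and 1^21 mod 47 = 1.
m₂ = c^(d_q) mod q: c ≡ 25 (mod 53), and 25^19 mod 53 = 6.
h = q_inv·(m₁ − m₂) mod p = 8·(1 − 6) mod 47 = 7.
m = m₂ + h·q = 6 + 7·53 = 377.

377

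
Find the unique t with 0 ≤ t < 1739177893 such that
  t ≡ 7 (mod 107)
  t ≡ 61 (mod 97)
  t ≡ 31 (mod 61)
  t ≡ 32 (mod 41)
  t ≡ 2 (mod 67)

595337949

The moduli are pairwise coprime; N = 107·97·61·41·67 = 1739177893.
N/107 = 16253999; 16253999 ≡ 57 (mod 107); 57·92 ≡ 1, so inverse 92.
N/97 = 17929669; 17929669 ≡ 92 (mod 97); 92·58 ≡ 1, so inverse 58.
N/61 = 28511113; 28511113 ≡ 18 (mod 61); 18·17 ≡ 1, so inverse 17.
N/41 = 42418973; 42418973 ≡ 4 (mod 41); 4·31 ≡ 1, so inverse 31.
N/67 = 25957879; 25957879 ≡ 2 (mod 67); 2·34 ≡ 1, so inverse 34.
t ≡ 7·16253999·92 + 61·17929669·58 + 31·28511113·17 + 32·42418973·31 + 2·25957879·34 = 132772857817.
132772857817 mod 1739177893 = 595337949.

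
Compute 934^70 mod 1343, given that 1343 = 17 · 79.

Mod 17: 934 ≡ 16; by Fermat, exponent reduces to 70 mod 16 = 6; 16^6 ≡ 1 (mod 17).
Mod 79: 934 ≡ 65; 65^70 ≡ 8 (mod 79).
Combine by CRT: x ≡ 1 (mod 17), x ≡ 8 (mod 79) ⇒ x ≡ 324 (mod 1343).

324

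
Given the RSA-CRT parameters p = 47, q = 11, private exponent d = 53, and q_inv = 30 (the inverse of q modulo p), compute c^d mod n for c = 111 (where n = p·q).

d_p = d mod (p−1) = 53 mod 46 = 7; d_q = d mod (q−1) = 3.
m₁ = c^(d_p) mod p: c ≡ 17 (mod 47), and 17^7 mod 47 = 3.
m₂ = c^(d_q) mod q: c ≡ 1 (mod 11), and 1^3 mod 11 = 1.
h = q_inv·(m₁ − m₂) mod p = 30·(3 − 1) mod 47 = 13.
m = m₂ + h·q = 1 + 13·11 = 144.

144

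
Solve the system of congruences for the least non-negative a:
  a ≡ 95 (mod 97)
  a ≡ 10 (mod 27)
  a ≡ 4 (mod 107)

112033

The moduli are pairwise coprime; N = 97·27·107 = 280233.
N/97 = 2889; 2889 ≡ 76 (mod 97); 76·60 ≡ 1, so inverse 60.
N/27 = 10379; 10379 ≡ 11 (mod 27); 11·5 ≡ 1, so inverse 5.
N/107 = 2619; 2619 ≡ 51 (mod 107); 51·21 ≡ 1, so inverse 21.
a ≡ 95·2889·60 + 10·10379·5 + 4·2619·21 = 17206246.
17206246 mod 280233 = 112033.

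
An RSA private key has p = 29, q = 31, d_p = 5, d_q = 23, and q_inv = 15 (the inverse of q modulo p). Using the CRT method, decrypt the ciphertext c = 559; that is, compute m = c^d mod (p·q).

404

m₁ = c^(d_p) mod p: c ≡ 8 (mod 29), and 8^5 mod 29 = 27.
m₂ = c^(d_q) mod q: c ≡ 1 (mod 31), and 1^23 mod 31 = 1.
h = q_inv·(m₁ − m₂) mod p = 15·(27 − 1) mod 29 = 13.
m = m₂ + h·q = 1 + 13·31 = 404.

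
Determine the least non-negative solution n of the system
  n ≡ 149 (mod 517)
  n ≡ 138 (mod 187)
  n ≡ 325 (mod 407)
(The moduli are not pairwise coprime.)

138705

gcd(517, 187) = 11 and 11 | (138 − 149), so the pair is consistent; merging gives n ≡ 6870 (mod 8789), where 8789 = lcm(517, 187).
gcd(8789, 407) = 11 and 11 | (325 − 6870), so the pair is consistent; merging gives n ≡ 138705 (mod 325193), where 325193 = lcm(8789, 407).
The solution is unique modulo lcm(517, 187, 407) = 325193.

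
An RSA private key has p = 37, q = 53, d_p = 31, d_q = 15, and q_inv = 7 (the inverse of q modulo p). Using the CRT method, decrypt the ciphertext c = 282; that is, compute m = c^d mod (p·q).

347

m₁ = c^(d_p) mod p: c ≡ 23 (mod 37), and 23^31 mod 37 = 14.
m₂ = c^(d_q) mod q: c ≡ 17 (mod 53), and 17^15 mod 53 = 29.
h = q_inv·(m₁ − m₂) mod p = 7·(14 − 29) mod 37 = 6.
m = m₂ + h·q = 29 + 6·53 = 347.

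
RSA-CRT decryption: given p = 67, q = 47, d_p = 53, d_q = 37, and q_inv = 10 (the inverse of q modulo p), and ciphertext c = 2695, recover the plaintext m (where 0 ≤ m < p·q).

1823

m₁ = c^(d_p) mod p: c ≡ 15 (mod 67), and 15^53 mod 67 = 14.
m₂ = c^(d_q) mod q: c ≡ 16 (mod 47), and 16^37 mod 47 = 37.
h = q_inv·(m₁ − m₂) mod p = 10·(14 − 37) mod 67 = 38.
m = m₂ + h·q = 37 + 38·47 = 1823.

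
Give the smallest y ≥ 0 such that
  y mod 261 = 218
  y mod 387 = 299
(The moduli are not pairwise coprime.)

gcd(261, 387) = 9 and 9 | (299 − 218), so the pair is consistent; merging gives y ≡ 7265 (mod 11223), where 11223 = lcm(261, 387).
The solution is unique modulo lcm(261, 387) = 11223.

7265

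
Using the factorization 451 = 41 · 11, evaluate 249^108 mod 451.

163

Mod 41: 249 ≡ 3; by Fermat, exponent reduces to 108 mod 40 = 28; 3^28 ≡ 40 (mod 41).
Mod 11: 249 ≡ 7; by Fermat, exponent reduces to 108 mod 10 = 8; 7^8 ≡ 9 (mod 11).
Combine by CRT: x ≡ 40 (mod 41), x ≡ 9 (mod 11) ⇒ x ≡ 163 (mod 451).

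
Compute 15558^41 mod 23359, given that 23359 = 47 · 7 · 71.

12644

Mod 47: 15558 ≡ 1; 1^41 ≡ 1 (mod 47).
Mod 7: 15558 ≡ 4; by Fermat, exponent reduces to 41 mod 6 = 5; 4^5 ≡ 2 (mod 7).
Mod 71: 15558 ≡ 9; 9^41 ≡ 6 (mod 71).
Combine by CRT: x ≡ 1 (mod 47), x ≡ 2 (mod 7), x ≡ 6 (mod 71) ⇒ x ≡ 12644 (mod 23359).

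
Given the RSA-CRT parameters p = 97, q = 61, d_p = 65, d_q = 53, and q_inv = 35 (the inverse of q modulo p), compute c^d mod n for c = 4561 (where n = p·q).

m₁ = c^(d_p) mod p: c ≡ 2 (mod 97), and 2^65 mod 97 = 25.
m₂ = c^(d_q) mod q: c ≡ 47 (mod 61), and 47^53 mod 61 = 13.
h = q_inv·(m₁ − m₂) mod p = 35·(25 − 13) mod 97 = 32.
m = m₂ + h·q = 13 + 32·61 = 1965.

1965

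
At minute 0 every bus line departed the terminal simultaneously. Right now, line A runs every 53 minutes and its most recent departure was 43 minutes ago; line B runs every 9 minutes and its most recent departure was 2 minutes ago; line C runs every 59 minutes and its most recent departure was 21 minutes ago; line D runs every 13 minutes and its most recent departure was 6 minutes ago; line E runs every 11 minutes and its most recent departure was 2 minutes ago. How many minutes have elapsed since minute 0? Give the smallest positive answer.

3282545

From t ≡ 43 (mod 53) write t = 43 + 53s. Substituting into t ≡ 2 (mod 9) gives 53s ≡ 4 (mod 9), and since 8⁻¹ ≡ 8 (mod 9), s ≡ 5. Hence t ≡ 43 + 53·5 = 308 (mod 477).
From t ≡ 308 (mod 477) write t = 308 + 477s. Substituting into t ≡ 21 (mod 59) gives 477s ≡ 8 (mod 59), and since 5⁻¹ ≡ 12 (mod 59), s ≡ 37. Hence t ≡ 308 + 477·37 = 17957 (mod 28143).
From t ≡ 17957 (mod 28143) write t = 17957 + 28143s. Substituting into t ≡ 6 (mod 13) gives 28143s ≡ 2 (mod 13), and since 11⁻¹ ≡ 6 (mod 13), s ≡ 12. Hence t ≡ 17957 + 28143·12 = 355673 (mod 365859).
From t ≡ 355673 (mod 365859) write t = 355673 + 365859s. Substituting into t ≡ 2 (mod 11) gives 365859s ≡ 3 (mod 11), and since 10⁻¹ ≡ 10 (mod 11), s ≡ 8. Hence t ≡ 355673 + 365859·8 = 3282545 (mod 4024449).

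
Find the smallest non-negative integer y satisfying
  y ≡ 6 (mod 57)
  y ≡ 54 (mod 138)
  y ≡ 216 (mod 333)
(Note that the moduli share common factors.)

gcd(57, 138) = 3 and 3 | (54 − 6), so the pair is consistent; merging gives y ≡ 2400 (mod 2622), where 2622 = lcm(57, 138).
gcd(2622, 333) = 3 and 3 | (216 − 2400), so the pair is consistent; merging gives y ≡ 138744 (mod 291042), where 291042 = lcm(2622, 333).
The solution is unique modulo lcm(57, 138, 333) = 291042.

138744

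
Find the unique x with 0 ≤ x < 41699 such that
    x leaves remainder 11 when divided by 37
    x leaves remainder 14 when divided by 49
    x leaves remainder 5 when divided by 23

16772

The moduli are pairwise coprime; N = 37·49·23 = 41699.
N/37 = 1127; 1127 ≡ 17 (mod 37); 17·24 ≡ 1, so inverse 24.
N/49 = 851; 851 ≡ 18 (mod 49); 18·30 ≡ 1, so inverse 30.
N/23 = 1813; 1813 ≡ 19 (mod 23); 19·17 ≡ 1, so inverse 17.
x ≡ 11·1127·24 + 14·851·30 + 5·1813·17 = 809053.
809053 mod 41699 = 16772.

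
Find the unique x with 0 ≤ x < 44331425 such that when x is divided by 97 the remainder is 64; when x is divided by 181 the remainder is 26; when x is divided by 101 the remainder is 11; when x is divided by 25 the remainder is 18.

From x ≡ 64 (mod 97) write x = 64 + 97t. Substituting into x ≡ 26 (mod 181) gives 97t ≡ 143 (mod 181), and since 97⁻¹ ≡ 28 (mod 181), t ≡ 22. Hence x ≡ 64 + 97·22 = 2198 (mod 17557).
From x ≡ 2198 (mod 17557) write x = 2198 + 17557t. Substituting into x ≡ 11 (mod 101) gives 17557t ≡ 35 (mod 101), and since 84⁻¹ ≡ 95 (mod 101), t ≡ 93. Hence x ≡ 2198 + 17557·93 = 1634999 (mod 1773257).
From x ≡ 1634999 (mod 1773257) write x = 1634999 + 1773257t. Substituting into x ≡ 18 (mod 25) gives 1773257t ≡ 19 (mod 25), and since 7⁻¹ ≡ 18 (mod 25), t ≡ 17. Hence x ≡ 1634999 + 1773257·17 = 31780368 (mod 44331425).

31780368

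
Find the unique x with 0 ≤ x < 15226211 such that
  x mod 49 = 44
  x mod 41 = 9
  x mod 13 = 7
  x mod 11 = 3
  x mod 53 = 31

14192159

The moduli are pairwise coprime; N = 49·41·13·11·53 = 15226211.
N/49 = 310739; 310739 ≡ 30 (mod 49); 30·18 ≡ 1, so inverse 18.
N/41 = 371371; 371371 ≡ 34 (mod 41); 34·35 ≡ 1, so inverse 35.
N/13 = 1171247; 1171247 ≡ 12 (mod 13); 12·12 ≡ 1, so inverse 12.
N/11 = 1384201; 1384201 ≡ 5 (mod 11); 5·9 ≡ 1, so inverse 9.
N/53 = 287287; 287287 ≡ 27 (mod 53); 27·2 ≡ 1, so inverse 2.
x ≡ 44·310739·18 + 9·371371·35 + 7·1171247·12 + 3·1384201·9 + 31·287287·2 = 516657122.
516657122 mod 15226211 = 14192159.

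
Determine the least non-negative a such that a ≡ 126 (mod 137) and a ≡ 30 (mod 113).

Combine the congruences pairwise.
From a ≡ 126 (mod 137) write a = 126 + 137t. Substituting into a ≡ 30 (mod 113) gives 137t ≡ 17 (mod 113), and since 24⁻¹ ≡ 33 (mod 113), t ≡ 109. Hence a ≡ 126 + 137·109 = 15059 (mod 15481).

15059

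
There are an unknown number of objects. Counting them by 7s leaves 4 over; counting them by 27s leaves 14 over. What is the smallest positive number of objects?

From N ≡ 4 (mod 7) write N = 4 + 7t. Substituting into N ≡ 14 (mod 27) gives 7t ≡ 10 (mod 27), and since 7⁻¹ ≡ 4 (mod 27), t ≡ 13. Hence N ≡ 4 + 7·13 = 95 (mod 189).

95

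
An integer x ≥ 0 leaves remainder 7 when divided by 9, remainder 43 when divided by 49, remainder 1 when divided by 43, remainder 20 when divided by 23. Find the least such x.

172474

From x ≡ 7 (mod 9) write x = 7 + 9t. Substituting into x ≡ 43 (mod 49) gives 9t ≡ 36 (mod 49), and since 9⁻¹ ≡ 11 (mod 49), t ≡ 4. Hence x ≡ 7 + 9·4 = 43 (mod 441).
From x ≡ 43 (mod 441) write x = 43 + 441t. Substituting into x ≡ 1 (mod 43) gives 441t ≡ 1 (mod 43), and since 11⁻¹ ≡ 4 (mod 43), t ≡ 4. Hence x ≡ 43 + 441·4 = 1807 (mod 18963).
From x ≡ 1807 (mod 18963) write x = 1807 + 18963t. Substituting into x ≡ 20 (mod 23) gives 18963t ≡ 7 (mod 23), and since 11⁻¹ ≡ 21 (mod 23), t ≡ 9. Hence x ≡ 1807 + 18963·9 = 172474 (mod 436149).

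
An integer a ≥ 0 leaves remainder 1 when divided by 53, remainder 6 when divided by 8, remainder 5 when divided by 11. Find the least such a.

478

From a ≡ 1 (mod 53) write a = 1 + 53t. Substituting into a ≡ 6 (mod 8) gives 53t ≡ 5 (mod 8), and since 5⁻¹ ≡ 5 (mod 8), t ≡ 1. Hence a ≡ 1 + 53·1 = 54 (mod 424).
From a ≡ 54 (mod 424) write a = 54 + 424t. Substituting into a ≡ 5 (mod 11) gives 424t ≡ 6 (mod 11), and since 6⁻¹ ≡ 2 (mod 11), t ≡ 1. Hence a ≡ 54 + 424·1 = 478 (mod 4664).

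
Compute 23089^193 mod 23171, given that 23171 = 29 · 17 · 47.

Mod 29: 23089 ≡ 5; by Fermat, exponent reduces to 193 mod 28 = 25; 5^25 ≡ 13 (mod 29).
Mod 17: 23089 ≡ 3; by Fermat, exponent reduces to 193 mod 16 = 1; 3^1 ≡ 3 (mod 17).
Mod 47: 23089 ≡ 12; by Fermat, exponent reduces to 193 mod 46 = 9; 12^9 ≡ 32 (mod 47).
Combine by CRT: x ≡ 13 (mod 29), x ≡ 3 (mod 17), x ≡ 32 (mod 47) ⇒ x ≡ 15354 (mod 23171).

15354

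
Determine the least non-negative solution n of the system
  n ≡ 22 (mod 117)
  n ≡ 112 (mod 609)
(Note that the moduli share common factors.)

3766

gcd(117, 609) = 3 and 3 | (112 − 22), so the pair is consistent; merging gives n ≡ 3766 (mod 23751), where 23751 = lcm(117, 609).
The solution is unique modulo lcm(117, 609) = 23751.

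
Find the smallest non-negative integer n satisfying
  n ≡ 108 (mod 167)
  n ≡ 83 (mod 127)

From n ≡ 108 (mod 167) write n = 108 + 167t. Substituting into n ≡ 83 (mod 127) gives 167t ≡ 102 (mod 127), and since 40⁻¹ ≡ 54 (mod 127), t ≡ 47. Hence n ≡ 108 + 167·47 = 7957 (mod 21209).

7957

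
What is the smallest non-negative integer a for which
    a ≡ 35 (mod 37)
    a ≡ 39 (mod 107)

146

Combine the congruences pairwise.
From a ≡ 35 (mod 37) write a = 35 + 37t. Substituting into a ≡ 39 (mod 107) gives 37t ≡ 4 (mod 107), and since 37⁻¹ ≡ 81 (mod 107), t ≡ 3. Hence a ≡ 35 + 37·3 = 146 (mod 3959).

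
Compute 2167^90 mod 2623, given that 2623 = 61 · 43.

121

Mod 61: 2167 ≡ 32; by Fermat, exponent reduces to 90 mod 60 = 30; 32^30 ≡ 60 (mod 61).
Mod 43: 2167 ≡ 17; by Fermat, exponent reduces to 90 mod 42 = 6; 17^6 ≡ 35 (mod 43).
Combine by CRT: x ≡ 60 (mod 61), x ≡ 35 (mod 43) ⇒ x ≡ 121 (mod 2623).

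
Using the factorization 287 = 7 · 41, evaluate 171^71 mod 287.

Mod 7: 171 ≡ 3; by Fermat, exponent reduces to 71 mod 6 = 5; 3^5 ≡ 5 (mod 7).
Mod 41: 171 ≡ 7; by Fermat, exponent reduces to 71 mod 40 = 31; 7^31 ≡ 19 (mod 41).
Combine by CRT: x ≡ 5 (mod 7), x ≡ 19 (mod 41) ⇒ x ≡ 19 (mod 287).

19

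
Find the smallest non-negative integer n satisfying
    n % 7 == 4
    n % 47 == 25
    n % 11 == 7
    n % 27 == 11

From n ≡ 4 (mod 7) write n = 4 + 7t. Substituting into n ≡ 25 (mod 47) gives 7t ≡ 21 (mod 47), and since 7⁻¹ ≡ 27 (mod 47), t ≡ 3. Hence n ≡ 4 + 7·3 = 25 (mod 329).
From n ≡ 25 (mod 329) write n = 25 + 329t. Substituting into n ≡ 7 (mod 11) gives 329t ≡ 4 (mod 11), and since 10⁻¹ ≡ 10 (mod 11), t ≡ 7. Hence n ≡ 25 + 329·7 = 2328 (mod 3619).
From n ≡ 2328 (mod 3619) write n = 2328 + 3619t. Substituting into n ≡ 11 (mod 27) gives 3619t ≡ 5 (mod 27), and since 1⁻¹ ≡ 1 (mod 27), t ≡ 5. Hence n ≡ 2328 + 3619·5 = 20423 (mod 97713).

20423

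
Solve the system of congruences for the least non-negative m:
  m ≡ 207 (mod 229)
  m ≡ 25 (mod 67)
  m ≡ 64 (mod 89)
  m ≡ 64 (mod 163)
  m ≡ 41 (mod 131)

970619913

The moduli are pairwise coprime; N = 229·67·89·163·131 = 29158098031.
N/229 = 127327939; 127327939 ≡ 46 (mod 229); 46·5 ≡ 1, so inverse 5.
N/67 = 435195493; 435195493 ≡ 8 (mod 67); 8·42 ≡ 1, so inverse 42.
N/89 = 327619079; 327619079 ≡ 22 (mod 89); 22·85 ≡ 1, so inverse 85.
N/163 = 178884037; 178884037 ≡ 13 (mod 163); 13·138 ≡ 1, so inverse 138.
N/131 = 222580901; 222580901 ≡ 111 (mod 131); 111·72 ≡ 1, so inverse 72.
m ≡ 207·127327939·5 + 25·435195493·42 + 64·327619079·85 + 64·178884037·138 + 41·222580901·72 = 4607950108811.
4607950108811 mod 29158098031 = 970619913.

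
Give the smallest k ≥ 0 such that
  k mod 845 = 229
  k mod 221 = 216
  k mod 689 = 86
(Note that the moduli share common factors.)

249504

Combine the congruences pairwise.
gcd(845, 221) = 13 and 13 | (216 − 229), so the pair is consistent; merging gives k ≡ 5299 (mod 14365), where 14365 = lcm(845, 221).
gcd(14365, 689) = 13 and 13 | (86 − 5299), so the pair is consistent; merging gives k ≡ 249504 (mod 761345), where 761345 = lcm(14365, 689).
The solution is unique modulo lcm(845, 221, 689) = 761345.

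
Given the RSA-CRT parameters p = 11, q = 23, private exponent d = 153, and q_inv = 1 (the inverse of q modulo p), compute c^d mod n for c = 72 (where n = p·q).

238

d_p = d mod (p−1) = 153 mod 10 = 3; d_q = d mod (q−1) = 21.
m₁ = c^(d_p) mod p: c ≡ 6 (mod 11), and 6^3 mod 11 = 7.
m₂ = c^(d_q) mod q: c ≡ 3 (mod 23), and 3^21 mod 23 = 8.
h = q_inv·(m₁ − m₂) mod p = 1·(7 − 8) mod 11 = 10.
m = m₂ + h·q = 8 + 10·23 = 238.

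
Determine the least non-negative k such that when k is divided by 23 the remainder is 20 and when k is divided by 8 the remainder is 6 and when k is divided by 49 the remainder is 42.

From k ≡ 20 (mod 23) write k = 20 + 23t. Substituting into k ≡ 6 (mod 8) gives 23t ≡ 2 (mod 8), and since 7⁻¹ ≡ 7 (mod 8), t ≡ 6. Hence k ≡ 20 + 23·6 = 158 (mod 184).
From k ≡ 158 (mod 184) write k = 158 + 184t. Substituting into k ≡ 42 (mod 49) gives 184t ≡ 31 (mod 49), and since 37⁻¹ ≡ 4 (mod 49), t ≡ 26. Hence k ≡ 158 + 184·26 = 4942 (mod 9016).

4942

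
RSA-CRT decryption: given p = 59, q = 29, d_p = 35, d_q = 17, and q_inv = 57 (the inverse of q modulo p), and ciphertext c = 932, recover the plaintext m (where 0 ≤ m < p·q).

m₁ = c^(d_p) mod p: c ≡ 47 (mod 59), and 47^35 mod 59 = 6.
m₂ = c^(d_q) mod q: c ≡ 4 (mod 29), and 4^17 mod 29 = 6.
h = q_inv·(m₁ − m₂) mod p = 57·(6 − 6) mod 59 = 0.
m = m₂ + h·q = 6 + 0·29 = 6.

6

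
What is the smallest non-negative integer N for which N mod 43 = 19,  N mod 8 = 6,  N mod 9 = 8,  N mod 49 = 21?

The moduli are pairwise coprime; M = 43·8·9·49 = 151704.
M/43 = 3528; 3528 ≡ 2 (mod 43); 2·22 ≡ 1, so inverse 22.
M/8 = 18963; 18963 ≡ 3 (mod 8); 3·3 ≡ 1, so inverse 3.
M/9 = 16856; 16856 ≡ 8 (mod 9); 8·8 ≡ 1, so inverse 8.
M/49 = 3096; 3096 ≡ 9 (mod 49); 9·11 ≡ 1, so inverse 11.
N ≡ 19·3528·22 + 6·18963·3 + 8·16856·8 + 21·3096·11 = 3609998.
3609998 mod 151704 = 120806.

120806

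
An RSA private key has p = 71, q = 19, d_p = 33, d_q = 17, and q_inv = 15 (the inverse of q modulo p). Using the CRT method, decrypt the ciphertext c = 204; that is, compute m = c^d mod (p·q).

433

m₁ = c^(d_p) mod p: c ≡ 62 (mod 71), and 62^33 mod 71 = 7.
m₂ = c^(d_q) mod q: c ≡ 14 (mod 19), and 14^17 mod 19 = 15.
h = q_inv·(m₁ − m₂) mod p = 15·(7 − 15) mod 71 = 22.
m = m₂ + h·q = 15 + 22·19 = 433.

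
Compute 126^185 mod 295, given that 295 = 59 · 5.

161

Mod 59: 126 ≡ 8; by Fermat, exponent reduces to 185 mod 58 = 11; 8^11 ≡ 43 (mod 59).
Mod 5: 126 ≡ 1; by Fermat, exponent reduces to 185 mod 4 = 1; 1^1 ≡ 1 (mod 5).
Combine by CRT: x ≡ 43 (mod 59), x ≡ 1 (mod 5) ⇒ x ≡ 161 (mod 295).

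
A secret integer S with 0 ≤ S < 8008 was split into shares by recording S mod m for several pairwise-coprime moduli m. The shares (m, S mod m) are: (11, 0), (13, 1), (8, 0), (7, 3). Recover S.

From S ≡ 0 (mod 11) write S = 0 + 11t. Substituting into S ≡ 1 (mod 13) gives 11t ≡ 1 (mod 13), and since 11⁻¹ ≡ 6 (mod 13), t ≡ 6. Hence S ≡ 0 + 11·6 = 66 (mod 143).
From S ≡ 66 (mod 143) write S = 66 + 143t. Substituting into S ≡ 0 (mod 8) gives 143t ≡ 6 (mod 8), and since 7⁻¹ ≡ 7 (mod 8), t ≡ 2. Hence S ≡ 66 + 143·2 = 352 (mod 1144).
From S ≡ 352 (mod 1144) write S = 352 + 1144t. Substituting into S ≡ 3 (mod 7) gives 1144t ≡ 1 (mod 7), and since 3⁻¹ ≡ 5 (mod 7), t ≡ 5. Hence S ≡ 352 + 1144·5 = 6072 (mod 8008).

6072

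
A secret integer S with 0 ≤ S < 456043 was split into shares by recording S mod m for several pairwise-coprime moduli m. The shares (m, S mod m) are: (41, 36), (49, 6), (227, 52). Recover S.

279943

The moduli are pairwise coprime; N = 41·49·227 = 456043.
N/41 = 11123; 11123 ≡ 12 (mod 41); 12·24 ≡ 1, so inverse 24.
N/49 = 9307; 9307 ≡ 46 (mod 49); 46·16 ≡ 1, so inverse 16.
N/227 = 2009; 2009 ≡ 193 (mod 227); 193·20 ≡ 1, so inverse 20.
S ≡ 36·11123·24 + 6·9307·16 + 52·2009·20 = 12593104.
12593104 mod 456043 = 279943.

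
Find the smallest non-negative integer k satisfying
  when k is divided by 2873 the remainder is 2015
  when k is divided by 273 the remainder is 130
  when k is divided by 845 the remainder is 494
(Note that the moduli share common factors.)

254839

gcd(2873, 273) = 13 and 13 | (130 − 2015), so the pair is consistent; merging gives k ≡ 13507 (mod 60333), where 60333 = lcm(2873, 273).
gcd(60333, 845) = 169 and 169 | (494 − 13507), so the pair is consistent; merging gives k ≡ 254839 (mod 301665), where 301665 = lcm(60333, 845).
The solution is unique modulo lcm(2873, 273, 845) = 301665.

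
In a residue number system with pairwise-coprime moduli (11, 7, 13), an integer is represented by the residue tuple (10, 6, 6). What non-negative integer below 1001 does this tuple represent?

Combine the congruences pairwise.
From x ≡ 10 (mod 11) write x = 10 + 11t. Substituting into x ≡ 6 (mod 7) gives 11t ≡ 3 (mod 7), and since 4⁻¹ ≡ 2 (mod 7), t ≡ 6. Hence x ≡ 10 + 11·6 = 76 (mod 77).
From x ≡ 76 (mod 77) write x = 76 + 77t. Substituting into x ≡ 6 (mod 13) gives 77t ≡ 8 (mod 13), and since 12⁻¹ ≡ 12 (mod 13), t ≡ 5. Hence x ≡ 76 + 77·5 = 461 (mod 1001).

461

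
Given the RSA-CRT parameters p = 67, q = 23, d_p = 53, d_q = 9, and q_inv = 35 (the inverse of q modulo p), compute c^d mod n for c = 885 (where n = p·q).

m₁ = c^(d_p) mod p: c ≡ 14 (mod 67), and 14^53 mod 67 = 40.
m₂ = c^(d_q) mod q: c ≡ 11 (mod 23), and 11^9 mod 23 = 19.
h = q_inv·(m₁ − m₂) mod p = 35·(40 − 19) mod 67 = 65.
m = m₂ + h·q = 19 + 65·23 = 1514.

1514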